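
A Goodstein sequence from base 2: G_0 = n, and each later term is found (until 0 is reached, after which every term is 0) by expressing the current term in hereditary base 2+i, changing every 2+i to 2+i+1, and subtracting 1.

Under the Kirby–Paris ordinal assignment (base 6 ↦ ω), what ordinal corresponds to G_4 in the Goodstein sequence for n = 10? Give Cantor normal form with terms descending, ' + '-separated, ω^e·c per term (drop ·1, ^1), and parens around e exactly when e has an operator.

(0) 10|_2 = 2^(2 + 1) + 2 ↦ 3^(3 + 1) + 3|_3 = 84 ⇒ 83
(1) 83|_3 = 3^(3 + 1) + 2 ↦ 4^(4 + 1) + 2|_4 = 1026 ⇒ 1025
(2) 1025|_4 = 4^(4 + 1) + 1 ↦ 5^(5 + 1) + 1|_5 = 15626 ⇒ 15625
(3) 15625|_5 = 5^(5 + 1) ↦ 6^(6 + 1)|_6 = 279936 ⇒ 279935
(4) 279935|_6 = 5·6^6 + 5·6^5 + 5·6^4 + 5·6^3 + 5·6^2 + 5·6 + 5 ↦ 5·7^7 + 5·7^5 + 5·7^4 + 5·7^3 + 5·7^2 + 5·7 + 5|_7 = 4215755 ⇒ 4215754

ω^ω·5 + ω^5·5 + ω^4·5 + ω^3·5 + ω^2·5 + ω·5 + 5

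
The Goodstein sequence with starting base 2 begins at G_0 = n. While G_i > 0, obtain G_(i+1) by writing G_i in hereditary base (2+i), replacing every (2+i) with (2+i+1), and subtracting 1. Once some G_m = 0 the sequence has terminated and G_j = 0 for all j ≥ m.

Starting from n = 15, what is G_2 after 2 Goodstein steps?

1283

base 2: 15 = 2^(2 + 1) + 2^2 + 2 + 1; at 3: 3^(3 + 1) + 3^3 + 3 + 1 = 112; next = 111
base 3: 111 = 3^(3 + 1) + 3^3 + 3; at 4: 4^(4 + 1) + 4^4 + 4 = 1284; next = 1283
base 4: 1283 = 4^(4 + 1) + 4^4 + 3; at 5: 5^(5 + 1) + 5^5 + 3 = 18753; next = 18752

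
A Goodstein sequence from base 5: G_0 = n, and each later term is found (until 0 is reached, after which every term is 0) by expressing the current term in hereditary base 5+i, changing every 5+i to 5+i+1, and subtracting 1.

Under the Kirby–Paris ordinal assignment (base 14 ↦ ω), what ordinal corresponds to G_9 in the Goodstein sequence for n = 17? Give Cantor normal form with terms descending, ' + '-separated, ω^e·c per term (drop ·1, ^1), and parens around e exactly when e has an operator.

(0) 17|_5 = 3·5 + 2 ↦ 3·6 + 2|_6 = 20 ⇒ 19
(1) 19|_6 = 3·6 + 1 ↦ 3·7 + 1|_7 = 22 ⇒ 21
(2) 21|_7 = 3·7 ↦ 3·8|_8 = 24 ⇒ 23
(3) 23|_8 = 2·8 + 7 ↦ 2·9 + 7|_9 = 25 ⇒ 24
(4) 24|_9 = 2·9 + 6 ↦ 2·10 + 6|_10 = 26 ⇒ 25
(5) 25|_10 = 2·10 + 5 ↦ 2·11 + 5|_11 = 27 ⇒ 26
(6) 26|_11 = 2·11 + 4 ↦ 2·12 + 4|_12 = 28 ⇒ 27
(7) 27|_12 = 2·12 + 3 ↦ 2·13 + 3|_13 = 29 ⇒ 28
(8) 28|_13 = 2·13 + 2 ↦ 2·14 + 2|_14 = 30 ⇒ 29

ω·2 + 1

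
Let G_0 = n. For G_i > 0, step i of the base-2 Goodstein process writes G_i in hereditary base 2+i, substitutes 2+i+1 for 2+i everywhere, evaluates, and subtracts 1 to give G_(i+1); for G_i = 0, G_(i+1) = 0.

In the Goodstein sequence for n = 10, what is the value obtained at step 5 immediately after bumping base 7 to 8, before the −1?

84073324

base 2: 10 = 2^(2 + 1) + 2; at 3: 3^(3 + 1) + 3 = 84; next = 83
base 3: 83 = 3^(3 + 1) + 2; at 4: 4^(4 + 1) + 2 = 1026; next = 1025
base 4: 1025 = 4^(4 + 1) + 1; at 5: 5^(5 + 1) + 1 = 15626; next = 15625
base 5: 15625 = 5^(5 + 1); at 6: 6^(6 + 1) = 279936; next = 279935
base 6: 279935 = 5·6^6 + 5·6^5 + 5·6^4 + 5·6^3 + 5·6^2 + 5·6 + 5; at 7: 5·7^7 + 5·7^5 + 5·7^4 + 5·7^3 + 5·7^2 + 5·7 + 5 = 4215755; next = 4215754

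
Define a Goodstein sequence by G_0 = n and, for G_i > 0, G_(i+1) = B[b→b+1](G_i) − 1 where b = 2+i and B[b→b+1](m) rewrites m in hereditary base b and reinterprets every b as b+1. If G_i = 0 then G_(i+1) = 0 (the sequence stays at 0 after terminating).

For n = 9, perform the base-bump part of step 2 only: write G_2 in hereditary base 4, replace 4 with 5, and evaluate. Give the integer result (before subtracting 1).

9843

i=0: 9 = 2^(2 + 1) + 1 (b=2); 2→3: 3^(3 + 1) + 1 = 82; 82−1 = 81
i=1: 81 = 3^(3 + 1) (b=3); 3→4: 4^(4 + 1) = 1024; 1024−1 = 1023
i=2: 1023 = 3·4^4 + 3·4^3 + 3·4^2 + 3·4 + 3 (b=4); 4→5: 3·5^5 + 3·5^3 + 3·5^2 + 3·5 + 3 = 9843; 9843−1 = 9842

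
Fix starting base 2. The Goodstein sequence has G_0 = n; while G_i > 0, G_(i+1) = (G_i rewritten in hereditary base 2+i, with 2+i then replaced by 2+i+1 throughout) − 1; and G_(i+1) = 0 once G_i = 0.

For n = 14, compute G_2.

1281

i=0: 14 = 2^(2 + 1) + 2^2 + 2 (b=2); 2→3: 3^(3 + 1) + 3^3 + 3 = 111; 111−1 = 110
i=1: 110 = 3^(3 + 1) + 3^3 + 2 (b=3); 3→4: 4^(4 + 1) + 4^4 + 2 = 1282; 1282−1 = 1281
i=2: 1281 = 4^(4 + 1) + 4^4 + 1 (b=4); 4→5: 5^(5 + 1) + 5^5 + 1 = 18751; 18751−1 = 18750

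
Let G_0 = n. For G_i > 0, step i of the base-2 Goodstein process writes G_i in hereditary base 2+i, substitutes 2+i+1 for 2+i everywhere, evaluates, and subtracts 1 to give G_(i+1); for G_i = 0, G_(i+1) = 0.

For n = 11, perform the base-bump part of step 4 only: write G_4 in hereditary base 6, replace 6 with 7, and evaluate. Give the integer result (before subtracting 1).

5764802

(0) 11|_2 = 2^(2 + 1) + 2 + 1 ↦ 3^(3 + 1) + 3 + 1|_3 = 85 ⇒ 84
(1) 84|_3 = 3^(3 + 1) + 3 ↦ 4^(4 + 1) + 4|_4 = 1028 ⇒ 1027
(2) 1027|_4 = 4^(4 + 1) + 3 ↦ 5^(5 + 1) + 3|_5 = 15628 ⇒ 15627
(3) 15627|_5 = 5^(5 + 1) + 2 ↦ 6^(6 + 1) + 2|_6 = 279938 ⇒ 279937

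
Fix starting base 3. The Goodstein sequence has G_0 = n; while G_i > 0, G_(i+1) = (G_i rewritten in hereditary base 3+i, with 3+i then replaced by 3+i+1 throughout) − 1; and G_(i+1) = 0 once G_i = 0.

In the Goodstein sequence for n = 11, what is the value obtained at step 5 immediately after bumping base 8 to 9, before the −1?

(0) 11|_3 = 3^2 + 2 ↦ 4^2 + 2|_4 = 18 ⇒ 17
(1) 17|_4 = 4^2 + 1 ↦ 5^2 + 1|_5 = 26 ⇒ 25
(2) 25|_5 = 5^2 ↦ 6^2|_6 = 36 ⇒ 35
(3) 35|_6 = 5·6 + 5 ↦ 5·7 + 5|_7 = 40 ⇒ 39
(4) 39|_7 = 5·7 + 4 ↦ 5·8 + 4|_8 = 44 ⇒ 43

48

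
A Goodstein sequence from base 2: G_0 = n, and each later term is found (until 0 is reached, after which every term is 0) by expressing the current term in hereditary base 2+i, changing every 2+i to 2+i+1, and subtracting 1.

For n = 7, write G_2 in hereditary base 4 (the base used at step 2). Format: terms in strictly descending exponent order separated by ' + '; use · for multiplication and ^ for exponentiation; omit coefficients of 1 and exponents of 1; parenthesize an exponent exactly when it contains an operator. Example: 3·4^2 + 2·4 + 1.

base 2: 7 = 2^2 + 2 + 1; at 3: 3^3 + 3 + 1 = 31; next = 30
base 3: 30 = 3^3 + 3; at 4: 4^4 + 4 = 260; next = 259

4^4 + 3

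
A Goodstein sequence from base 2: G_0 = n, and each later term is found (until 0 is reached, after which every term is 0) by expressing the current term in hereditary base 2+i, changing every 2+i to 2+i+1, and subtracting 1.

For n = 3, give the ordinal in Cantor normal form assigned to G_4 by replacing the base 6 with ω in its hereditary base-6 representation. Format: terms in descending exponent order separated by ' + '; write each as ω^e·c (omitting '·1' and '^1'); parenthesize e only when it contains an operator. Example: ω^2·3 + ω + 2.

1

[0] 3 ≡ 2 + 1 (base 2). Lift 3: 4. −1: 3.
[1] 3 ≡ 3 (base 3). Lift 4: 4. −1: 3.
[2] 3 ≡ 3 (base 4). Lift 5: 3. −1: 2.
[3] 2 ≡ 2 (base 5). Lift 6: 2. −1: 1.
[4] 1 ≡ 1 (base 6). Lift 7: 1. −1: 0.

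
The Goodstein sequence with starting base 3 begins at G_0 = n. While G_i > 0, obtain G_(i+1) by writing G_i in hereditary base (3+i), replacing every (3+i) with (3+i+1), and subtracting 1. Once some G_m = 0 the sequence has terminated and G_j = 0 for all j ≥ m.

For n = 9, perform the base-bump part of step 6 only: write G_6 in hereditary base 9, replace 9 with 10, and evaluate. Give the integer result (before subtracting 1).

26

i=0: 9 = 3^2 (b=3); 3→4: 4^2 = 16; 16−1 = 15
i=1: 15 = 3·4 + 3 (b=4); 4→5: 3·5 + 3 = 18; 18−1 = 17
i=2: 17 = 3·5 + 2 (b=5); 5→6: 3·6 + 2 = 20; 20−1 = 19
i=3: 19 = 3·6 + 1 (b=6); 6→7: 3·7 + 1 = 22; 22−1 = 21
i=4: 21 = 3·7 (b=7); 7→8: 3·8 = 24; 24−1 = 23
i=5: 23 = 2·8 + 7 (b=8); 8→9: 2·9 + 7 = 25; 25−1 = 24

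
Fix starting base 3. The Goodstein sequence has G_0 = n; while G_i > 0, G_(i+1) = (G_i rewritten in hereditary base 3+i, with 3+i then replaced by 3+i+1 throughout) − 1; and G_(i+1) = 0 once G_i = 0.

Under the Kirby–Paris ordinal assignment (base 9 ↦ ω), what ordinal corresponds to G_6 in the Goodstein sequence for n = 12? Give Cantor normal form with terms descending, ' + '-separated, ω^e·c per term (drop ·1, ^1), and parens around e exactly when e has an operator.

ω·7 + 6

G_0 = 12. HB_3(12) = 3^2 + 3. Bump = 20. G_1 = 19.
G_1 = 19. HB_4(19) = 4^2 + 3. Bump = 28. G_2 = 27.
G_2 = 27. HB_5(27) = 5^2 + 2. Bump = 38. G_3 = 37.
G_3 = 37. HB_6(37) = 6^2 + 1. Bump = 50. G_4 = 49.
G_4 = 49. HB_7(49) = 7^2. Bump = 64. G_5 = 63.
G_5 = 63. HB_8(63) = 7·8 + 7. Bump = 70. G_6 = 69.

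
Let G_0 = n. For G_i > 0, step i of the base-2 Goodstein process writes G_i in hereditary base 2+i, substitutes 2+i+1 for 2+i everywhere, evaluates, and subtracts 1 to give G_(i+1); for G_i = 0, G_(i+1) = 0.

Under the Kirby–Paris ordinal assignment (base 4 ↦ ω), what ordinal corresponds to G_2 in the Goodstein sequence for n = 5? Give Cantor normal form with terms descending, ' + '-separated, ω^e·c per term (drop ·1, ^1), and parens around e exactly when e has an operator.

ω^3·3 + ω^2·3 + ω·3 + 3

step 0: 5 = 2^2 + 1; sub 3 for 2: 3^3 + 1; = 28; G_1 = 28−1 = 27
step 1: 27 = 3^3; sub 4 for 3: 4^4; = 256; G_2 = 256−1 = 255
step 2: 255 = 3·4^3 + 3·4^2 + 3·4 + 3; sub 5 for 4: 3·5^3 + 3·5^2 + 3·5 + 3; = 468; G_3 = 468−1 = 467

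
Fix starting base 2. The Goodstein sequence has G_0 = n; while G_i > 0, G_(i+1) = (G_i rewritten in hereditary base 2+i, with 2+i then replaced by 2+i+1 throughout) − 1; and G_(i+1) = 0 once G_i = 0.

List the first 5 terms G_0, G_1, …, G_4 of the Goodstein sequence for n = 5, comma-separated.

5, 27, 255, 467, 775

[0] 5 ≡ 2^2 + 1 (base 2). Lift 3: 28. −1: 27.
[1] 27 ≡ 3^3 (base 3). Lift 4: 256. −1: 255.
[2] 255 ≡ 3·4^3 + 3·4^2 + 3·4 + 3 (base 4). Lift 5: 468. −1: 467.
[3] 467 ≡ 3·5^3 + 3·5^2 + 3·5 + 2 (base 5). Lift 6: 776. −1: 775.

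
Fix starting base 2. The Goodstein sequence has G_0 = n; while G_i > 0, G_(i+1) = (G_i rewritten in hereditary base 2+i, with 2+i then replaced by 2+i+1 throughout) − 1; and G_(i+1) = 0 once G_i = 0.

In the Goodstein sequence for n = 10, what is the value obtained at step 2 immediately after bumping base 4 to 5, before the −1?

step 0: 10 = 2^(2 + 1) + 2; sub 3 for 2: 3^(3 + 1) + 3; = 84; G_1 = 84−1 = 83
step 1: 83 = 3^(3 + 1) + 2; sub 4 for 3: 4^(4 + 1) + 2; = 1026; G_2 = 1026−1 = 1025

15626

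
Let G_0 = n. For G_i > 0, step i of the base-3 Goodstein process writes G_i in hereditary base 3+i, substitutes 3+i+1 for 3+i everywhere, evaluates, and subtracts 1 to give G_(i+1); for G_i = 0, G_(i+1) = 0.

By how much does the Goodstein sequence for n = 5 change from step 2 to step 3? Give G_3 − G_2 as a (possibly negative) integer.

G_0=5  [base 3] 3 + 2  →[3↦4]→  4 + 2 = 6  −1 ⇒ G_1=5
G_1=5  [base 4] 4 + 1  →[4↦5]→  5 + 1 = 6  −1 ⇒ G_2=5
G_2=5  [base 5] 5  →[5↦6]→  6 = 6  −1 ⇒ G_3=5

0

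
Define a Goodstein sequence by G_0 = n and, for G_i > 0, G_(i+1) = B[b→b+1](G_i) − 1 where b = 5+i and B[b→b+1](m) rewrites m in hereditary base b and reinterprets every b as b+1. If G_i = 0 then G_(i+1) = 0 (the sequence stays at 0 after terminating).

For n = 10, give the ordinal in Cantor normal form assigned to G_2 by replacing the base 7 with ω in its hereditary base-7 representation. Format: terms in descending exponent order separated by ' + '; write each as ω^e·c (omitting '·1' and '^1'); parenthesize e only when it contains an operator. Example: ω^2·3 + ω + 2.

ω + 4

step 0: 10 = 2·5; sub 6 for 5: 2·6; = 12; G_1 = 12−1 = 11
step 1: 11 = 6 + 5; sub 7 for 6: 7 + 5; = 12; G_2 = 12−1 = 11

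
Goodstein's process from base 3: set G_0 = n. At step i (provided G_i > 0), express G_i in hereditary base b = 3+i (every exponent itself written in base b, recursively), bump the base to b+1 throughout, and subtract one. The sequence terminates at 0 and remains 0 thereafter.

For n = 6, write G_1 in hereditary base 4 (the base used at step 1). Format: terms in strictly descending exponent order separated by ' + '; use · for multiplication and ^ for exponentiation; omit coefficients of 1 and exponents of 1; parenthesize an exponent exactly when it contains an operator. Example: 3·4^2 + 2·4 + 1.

4 + 3

[0] 6 ≡ 2·3 (base 3). Lift 4: 8. −1: 7.
[1] 7 ≡ 4 + 3 (base 4). Lift 5: 8. −1: 7.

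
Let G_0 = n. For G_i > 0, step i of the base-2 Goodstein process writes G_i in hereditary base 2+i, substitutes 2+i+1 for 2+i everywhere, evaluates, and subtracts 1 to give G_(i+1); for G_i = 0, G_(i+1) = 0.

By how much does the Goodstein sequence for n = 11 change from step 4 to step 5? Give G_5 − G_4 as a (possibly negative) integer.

5484864

(0) 11|_2 = 2^(2 + 1) + 2 + 1 ↦ 3^(3 + 1) + 3 + 1|_3 = 85 ⇒ 84
(1) 84|_3 = 3^(3 + 1) + 3 ↦ 4^(4 + 1) + 4|_4 = 1028 ⇒ 1027
(2) 1027|_4 = 4^(4 + 1) + 3 ↦ 5^(5 + 1) + 3|_5 = 15628 ⇒ 15627
(3) 15627|_5 = 5^(5 + 1) + 2 ↦ 6^(6 + 1) + 2|_6 = 279938 ⇒ 279937
(4) 279937|_6 = 6^(6 + 1) + 1 ↦ 7^(7 + 1) + 1|_7 = 5764802 ⇒ 5764801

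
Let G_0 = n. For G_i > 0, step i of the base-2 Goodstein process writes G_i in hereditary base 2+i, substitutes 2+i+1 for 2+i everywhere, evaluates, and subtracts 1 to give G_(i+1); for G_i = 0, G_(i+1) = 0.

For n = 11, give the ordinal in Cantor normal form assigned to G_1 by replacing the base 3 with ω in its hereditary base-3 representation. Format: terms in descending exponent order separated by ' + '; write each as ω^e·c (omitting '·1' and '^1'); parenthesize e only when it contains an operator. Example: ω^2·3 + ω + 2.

step 0: 11 = 2^(2 + 1) + 2 + 1; sub 3 for 2: 3^(3 + 1) + 3 + 1; = 85; G_1 = 85−1 = 84
step 1: 84 = 3^(3 + 1) + 3; sub 4 for 3: 4^(4 + 1) + 4; = 1028; G_2 = 1028−1 = 1027

ω^(ω + 1) + ω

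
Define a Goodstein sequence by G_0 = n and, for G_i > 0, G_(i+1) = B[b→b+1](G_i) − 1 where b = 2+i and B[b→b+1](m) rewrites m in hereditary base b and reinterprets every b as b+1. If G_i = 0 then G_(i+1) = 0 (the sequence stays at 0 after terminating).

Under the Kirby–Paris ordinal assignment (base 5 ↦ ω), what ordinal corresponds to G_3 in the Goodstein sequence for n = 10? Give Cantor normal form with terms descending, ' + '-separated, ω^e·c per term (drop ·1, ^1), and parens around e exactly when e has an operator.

G_0 = 10. HB_2(10) = 2^(2 + 1) + 2. Bump = 84. G_1 = 83.
G_1 = 83. HB_3(83) = 3^(3 + 1) + 2. Bump = 1026. G_2 = 1025.
G_2 = 1025. HB_4(1025) = 4^(4 + 1) + 1. Bump = 15626. G_3 = 15625.

ω^(ω + 1)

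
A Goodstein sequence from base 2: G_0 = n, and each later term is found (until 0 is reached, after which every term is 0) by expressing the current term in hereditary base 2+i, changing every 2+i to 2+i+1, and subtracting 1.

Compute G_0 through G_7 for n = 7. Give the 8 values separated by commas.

7, 30, 259, 3127, 46657, 823543, 16777215, 37665879

(0) 7|_2 = 2^2 + 2 + 1 ↦ 3^3 + 3 + 1|_3 = 31 ⇒ 30
(1) 30|_3 = 3^3 + 3 ↦ 4^4 + 4|_4 = 260 ⇒ 259
(2) 259|_4 = 4^4 + 3 ↦ 5^5 + 3|_5 = 3128 ⇒ 3127
(3) 3127|_5 = 5^5 + 2 ↦ 6^6 + 2|_6 = 46658 ⇒ 46657
(4) 46657|_6 = 6^6 + 1 ↦ 7^7 + 1|_7 = 823544 ⇒ 823543
(5) 823543|_7 = 7^7 ↦ 8^8|_8 = 16777216 ⇒ 16777215
(6) 16777215|_8 = 7·8^7 + 7·8^6 + 7·8^5 + 7·8^4 + 7·8^3 + 7·8^2 + 7·8 + 7 ↦ 7·9^7 + 7·9^6 + 7·9^5 + 7·9^4 + 7·9^3 + 7·9^2 + 7·9 + 7|_9 = 37665880 ⇒ 37665879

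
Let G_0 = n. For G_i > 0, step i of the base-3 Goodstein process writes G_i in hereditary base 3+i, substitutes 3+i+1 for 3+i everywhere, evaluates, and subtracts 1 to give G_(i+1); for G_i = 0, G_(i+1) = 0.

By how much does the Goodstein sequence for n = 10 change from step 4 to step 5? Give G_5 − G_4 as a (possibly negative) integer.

3

[0] 10 ≡ 3^2 + 1 (base 3). Lift 4: 17. −1: 16.
[1] 16 ≡ 4^2 (base 4). Lift 5: 25. −1: 24.
[2] 24 ≡ 4·5 + 4 (base 5). Lift 6: 28. −1: 27.
[3] 27 ≡ 4·6 + 3 (base 6). Lift 7: 31. −1: 30.
[4] 30 ≡ 4·7 + 2 (base 7). Lift 8: 34. −1: 33.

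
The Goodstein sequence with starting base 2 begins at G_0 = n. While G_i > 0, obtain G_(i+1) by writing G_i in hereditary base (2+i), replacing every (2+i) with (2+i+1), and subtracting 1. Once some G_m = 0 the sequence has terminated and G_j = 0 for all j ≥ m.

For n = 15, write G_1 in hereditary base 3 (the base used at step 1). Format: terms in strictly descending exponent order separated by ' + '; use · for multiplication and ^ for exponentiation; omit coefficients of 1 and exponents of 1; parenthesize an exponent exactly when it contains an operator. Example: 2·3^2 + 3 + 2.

3^(3 + 1) + 3^3 + 3

[0] 15 ≡ 2^(2 + 1) + 2^2 + 2 + 1 (base 2). Lift 3: 112. −1: 111.
[1] 111 ≡ 3^(3 + 1) + 3^3 + 3 (base 3). Lift 4: 1284. −1: 1283.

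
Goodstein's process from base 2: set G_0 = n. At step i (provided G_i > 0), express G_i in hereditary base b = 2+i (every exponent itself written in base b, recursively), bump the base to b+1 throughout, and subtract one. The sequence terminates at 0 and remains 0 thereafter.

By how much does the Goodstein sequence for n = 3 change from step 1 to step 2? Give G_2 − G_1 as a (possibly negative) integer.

(0) 3|_2 = 2 + 1 ↦ 3 + 1|_3 = 4 ⇒ 3
(1) 3|_3 = 3 ↦ 4|_4 = 4 ⇒ 3

0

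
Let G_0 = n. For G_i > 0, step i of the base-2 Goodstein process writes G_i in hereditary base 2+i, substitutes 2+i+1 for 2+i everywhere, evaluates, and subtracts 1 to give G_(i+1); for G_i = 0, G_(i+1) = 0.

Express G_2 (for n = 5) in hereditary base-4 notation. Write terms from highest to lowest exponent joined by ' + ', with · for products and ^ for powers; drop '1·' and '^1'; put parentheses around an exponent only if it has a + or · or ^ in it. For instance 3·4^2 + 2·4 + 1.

5 —HB2→ 2^2 + 1 —bump→ 3^3 + 1 = 28 —(−1)→ 27
27 —HB3→ 3^3 —bump→ 4^4 = 256 —(−1)→ 255
255 —HB4→ 3·4^3 + 3·4^2 + 3·4 + 3 —bump→ 3·5^3 + 3·5^2 + 3·5 + 3 = 468 —(−1)→ 467

3·4^3 + 3·4^2 + 3·4 + 3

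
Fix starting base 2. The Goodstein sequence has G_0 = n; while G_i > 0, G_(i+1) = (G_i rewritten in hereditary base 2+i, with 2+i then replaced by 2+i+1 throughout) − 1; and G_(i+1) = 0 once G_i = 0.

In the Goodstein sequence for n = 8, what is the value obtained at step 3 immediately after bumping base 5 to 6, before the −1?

93396

step 0: 8 = 2^(2 + 1); sub 3 for 2: 3^(3 + 1); = 81; G_1 = 81−1 = 80
step 1: 80 = 2·3^3 + 2·3^2 + 2·3 + 2; sub 4 for 3: 2·4^4 + 2·4^2 + 2·4 + 2; = 554; G_2 = 554−1 = 553
step 2: 553 = 2·4^4 + 2·4^2 + 2·4 + 1; sub 5 for 4: 2·5^5 + 2·5^2 + 2·5 + 1; = 6311; G_3 = 6311−1 = 6310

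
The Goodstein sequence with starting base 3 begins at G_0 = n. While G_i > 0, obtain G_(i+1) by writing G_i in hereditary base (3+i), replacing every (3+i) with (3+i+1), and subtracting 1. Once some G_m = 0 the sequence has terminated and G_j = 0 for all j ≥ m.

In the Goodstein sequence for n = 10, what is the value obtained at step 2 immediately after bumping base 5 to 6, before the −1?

28

G_0 = 10. HB_3(10) = 3^2 + 1. Bump = 17. G_1 = 16.
G_1 = 16. HB_4(16) = 4^2. Bump = 25. G_2 = 24.
G_2 = 24. HB_5(24) = 4·5 + 4. Bump = 28. G_3 = 27.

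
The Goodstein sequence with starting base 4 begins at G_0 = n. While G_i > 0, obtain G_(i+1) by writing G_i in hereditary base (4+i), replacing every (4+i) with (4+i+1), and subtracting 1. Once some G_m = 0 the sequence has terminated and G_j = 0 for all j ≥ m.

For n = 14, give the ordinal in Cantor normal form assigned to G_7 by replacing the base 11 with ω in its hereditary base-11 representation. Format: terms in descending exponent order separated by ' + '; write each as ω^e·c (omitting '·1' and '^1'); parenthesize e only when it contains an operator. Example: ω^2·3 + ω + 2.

step 0: 14 = 3·4 + 2; sub 5 for 4: 3·5 + 2; = 17; G_1 = 17−1 = 16
step 1: 16 = 3·5 + 1; sub 6 for 5: 3·6 + 1; = 19; G_2 = 19−1 = 18
step 2: 18 = 3·6; sub 7 for 6: 3·7; = 21; G_3 = 21−1 = 20
step 3: 20 = 2·7 + 6; sub 8 for 7: 2·8 + 6; = 22; G_4 = 22−1 = 21
step 4: 21 = 2·8 + 5; sub 9 for 8: 2·9 + 5; = 23; G_5 = 23−1 = 22
step 5: 22 = 2·9 + 4; sub 10 for 9: 2·10 + 4; = 24; G_6 = 24−1 = 23
step 6: 23 = 2·10 + 3; sub 11 for 10: 2·11 + 3; = 25; G_7 = 25−1 = 24
step 7: 24 = 2·11 + 2; sub 12 for 11: 2·12 + 2; = 26; G_8 = 26−1 = 25

ω·2 + 2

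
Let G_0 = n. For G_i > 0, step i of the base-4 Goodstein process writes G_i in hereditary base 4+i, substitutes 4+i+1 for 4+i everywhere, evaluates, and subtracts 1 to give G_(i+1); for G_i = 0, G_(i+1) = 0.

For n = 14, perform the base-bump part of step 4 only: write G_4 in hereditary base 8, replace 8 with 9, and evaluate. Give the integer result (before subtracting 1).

G_0=14  [base 4] 3·4 + 2  →[4↦5]→  3·5 + 2 = 17  −1 ⇒ G_1=16
G_1=16  [base 5] 3·5 + 1  →[5↦6]→  3·6 + 1 = 19  −1 ⇒ G_2=18
G_2=18  [base 6] 3·6  →[6↦7]→  3·7 = 21  −1 ⇒ G_3=20
G_3=20  [base 7] 2·7 + 6  →[7↦8]→  2·8 + 6 = 22  −1 ⇒ G_4=21

23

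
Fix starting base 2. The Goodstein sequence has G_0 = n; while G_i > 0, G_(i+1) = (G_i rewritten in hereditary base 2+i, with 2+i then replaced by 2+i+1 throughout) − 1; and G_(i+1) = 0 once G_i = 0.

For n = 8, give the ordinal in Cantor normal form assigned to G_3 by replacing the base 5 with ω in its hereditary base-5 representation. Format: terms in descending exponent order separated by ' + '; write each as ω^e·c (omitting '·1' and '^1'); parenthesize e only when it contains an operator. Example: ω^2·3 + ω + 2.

ω^ω·2 + ω^2·2 + ω·2

8 —HB2→ 2^(2 + 1) —bump→ 3^(3 + 1) = 81 —(−1)→ 80
80 —HB3→ 2·3^3 + 2·3^2 + 2·3 + 2 —bump→ 2·4^4 + 2·4^2 + 2·4 + 2 = 554 —(−1)→ 553
553 —HB4→ 2·4^4 + 2·4^2 + 2·4 + 1 —bump→ 2·5^5 + 2·5^2 + 2·5 + 1 = 6311 —(−1)→ 6310
6310 —HB5→ 2·5^5 + 2·5^2 + 2·5 —bump→ 2·6^6 + 2·6^2 + 2·6 = 93396 —(−1)→ 93395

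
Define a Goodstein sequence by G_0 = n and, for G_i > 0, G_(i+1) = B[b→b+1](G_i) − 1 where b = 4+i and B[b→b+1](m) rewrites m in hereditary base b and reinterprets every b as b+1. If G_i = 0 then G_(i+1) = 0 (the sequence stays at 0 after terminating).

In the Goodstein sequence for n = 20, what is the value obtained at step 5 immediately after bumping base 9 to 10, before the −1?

100

i=0: 20 = 4^2 + 4 (b=4); 4→5: 5^2 + 5 = 30; 30−1 = 29
i=1: 29 = 5^2 + 4 (b=5); 5→6: 6^2 + 4 = 40; 40−1 = 39
i=2: 39 = 6^2 + 3 (b=6); 6→7: 7^2 + 3 = 52; 52−1 = 51
i=3: 51 = 7^2 + 2 (b=7); 7→8: 8^2 + 2 = 66; 66−1 = 65
i=4: 65 = 8^2 + 1 (b=8); 8→9: 9^2 + 1 = 82; 82−1 = 81
i=5: 81 = 9^2 (b=9); 9→10: 10^2 = 100; 100−1 = 99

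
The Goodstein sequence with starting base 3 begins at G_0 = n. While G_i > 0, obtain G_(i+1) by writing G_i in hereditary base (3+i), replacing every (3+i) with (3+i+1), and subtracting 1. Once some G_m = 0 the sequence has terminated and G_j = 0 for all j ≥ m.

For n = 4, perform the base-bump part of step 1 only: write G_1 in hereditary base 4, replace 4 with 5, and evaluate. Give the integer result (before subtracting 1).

[0] 4 ≡ 3 + 1 (base 3). Lift 4: 5. −1: 4.
[1] 4 ≡ 4 (base 4). Lift 5: 5. −1: 4.

5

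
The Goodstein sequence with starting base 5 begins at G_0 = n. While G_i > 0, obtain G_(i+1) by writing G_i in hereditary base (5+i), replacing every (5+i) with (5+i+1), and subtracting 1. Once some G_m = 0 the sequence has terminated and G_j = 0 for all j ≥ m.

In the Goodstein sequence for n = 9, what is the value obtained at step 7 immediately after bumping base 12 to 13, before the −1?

base 5: 9 = 5 + 4; at 6: 6 + 4 = 10; next = 9
base 6: 9 = 6 + 3; at 7: 7 + 3 = 10; next = 9
base 7: 9 = 7 + 2; at 8: 8 + 2 = 10; next = 9
base 8: 9 = 8 + 1; at 9: 9 + 1 = 10; next = 9
base 9: 9 = 9; at 10: 10 = 10; next = 9
base 10: 9 = 9; at 11: 9 = 9; next = 8
base 11: 8 = 8; at 12: 8 = 8; next = 7

7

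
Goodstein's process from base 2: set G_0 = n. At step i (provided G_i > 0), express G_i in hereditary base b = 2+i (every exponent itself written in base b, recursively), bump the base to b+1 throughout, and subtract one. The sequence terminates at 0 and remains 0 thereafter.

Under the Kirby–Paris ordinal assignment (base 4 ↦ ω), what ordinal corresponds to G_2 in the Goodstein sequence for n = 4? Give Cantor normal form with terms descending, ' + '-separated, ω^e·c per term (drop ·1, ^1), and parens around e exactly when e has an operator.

[0] 4 ≡ 2^2 (base 2). Lift 3: 27. −1: 26.
[1] 26 ≡ 2·3^2 + 2·3 + 2 (base 3). Lift 4: 42. −1: 41.
[2] 41 ≡ 2·4^2 + 2·4 + 1 (base 4). Lift 5: 61. −1: 60.

ω^2·2 + ω·2 + 1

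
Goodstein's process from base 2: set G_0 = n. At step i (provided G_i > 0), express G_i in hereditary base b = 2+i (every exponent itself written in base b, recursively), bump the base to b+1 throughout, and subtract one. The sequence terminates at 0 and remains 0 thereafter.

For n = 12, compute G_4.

280019

[0] 12 ≡ 2^(2 + 1) + 2^2 (base 2). Lift 3: 108. −1: 107.
[1] 107 ≡ 3^(3 + 1) + 2·3^2 + 2·3 + 2 (base 3). Lift 4: 1066. −1: 1065.
[2] 1065 ≡ 4^(4 + 1) + 2·4^2 + 2·4 + 1 (base 4). Lift 5: 15686. −1: 15685.
[3] 15685 ≡ 5^(5 + 1) + 2·5^2 + 2·5 (base 5). Lift 6: 280020. −1: 280019.
[4] 280019 ≡ 6^(6 + 1) + 2·6^2 + 6 + 5 (base 6). Lift 7: 5764911. −1: 5764910.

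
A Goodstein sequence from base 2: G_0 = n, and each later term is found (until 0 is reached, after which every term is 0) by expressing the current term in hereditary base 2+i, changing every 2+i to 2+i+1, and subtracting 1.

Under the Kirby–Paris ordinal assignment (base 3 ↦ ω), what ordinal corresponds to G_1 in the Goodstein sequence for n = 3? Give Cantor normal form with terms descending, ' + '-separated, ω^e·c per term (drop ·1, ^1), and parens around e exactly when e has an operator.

ω

[0] 3 ≡ 2 + 1 (base 2). Lift 3: 4. −1: 3.
[1] 3 ≡ 3 (base 3). Lift 4: 4. −1: 3.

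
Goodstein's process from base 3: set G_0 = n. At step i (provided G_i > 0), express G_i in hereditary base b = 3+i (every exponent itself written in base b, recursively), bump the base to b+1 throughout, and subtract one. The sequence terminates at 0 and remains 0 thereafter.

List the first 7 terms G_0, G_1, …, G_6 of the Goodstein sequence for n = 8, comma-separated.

8, 9, 10, 11, 11, 11, 11

(0) 8|_3 = 2·3 + 2 ↦ 2·4 + 2|_4 = 10 ⇒ 9
(1) 9|_4 = 2·4 + 1 ↦ 2·5 + 1|_5 = 11 ⇒ 10
(2) 10|_5 = 2·5 ↦ 2·6|_6 = 12 ⇒ 11
(3) 11|_6 = 6 + 5 ↦ 7 + 5|_7 = 12 ⇒ 11
(4) 11|_7 = 7 + 4 ↦ 8 + 4|_8 = 12 ⇒ 11
(5) 11|_8 = 8 + 3 ↦ 9 + 3|_9 = 12 ⇒ 11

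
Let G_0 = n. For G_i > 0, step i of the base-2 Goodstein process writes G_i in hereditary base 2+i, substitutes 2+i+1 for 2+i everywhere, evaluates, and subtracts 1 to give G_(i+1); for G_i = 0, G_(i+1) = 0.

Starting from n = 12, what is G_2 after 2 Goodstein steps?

base 2: 12 = 2^(2 + 1) + 2^2; at 3: 3^(3 + 1) + 3^3 = 108; next = 107
base 3: 107 = 3^(3 + 1) + 2·3^2 + 2·3 + 2; at 4: 4^(4 + 1) + 2·4^2 + 2·4 + 2 = 1066; next = 1065
base 4: 1065 = 4^(4 + 1) + 2·4^2 + 2·4 + 1; at 5: 5^(5 + 1) + 2·5^2 + 2·5 + 1 = 15686; next = 15685

1065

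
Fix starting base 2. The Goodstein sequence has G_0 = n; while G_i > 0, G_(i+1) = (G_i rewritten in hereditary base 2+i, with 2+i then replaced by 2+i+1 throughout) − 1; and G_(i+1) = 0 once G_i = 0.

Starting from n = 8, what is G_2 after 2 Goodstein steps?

i=0: 8 = 2^(2 + 1) (b=2); 2→3: 3^(3 + 1) = 81; 81−1 = 80
i=1: 80 = 2·3^3 + 2·3^2 + 2·3 + 2 (b=3); 3→4: 2·4^4 + 2·4^2 + 2·4 + 2 = 554; 554−1 = 553
i=2: 553 = 2·4^4 + 2·4^2 + 2·4 + 1 (b=4); 4→5: 2·5^5 + 2·5^2 + 2·5 + 1 = 6311; 6311−1 = 6310

553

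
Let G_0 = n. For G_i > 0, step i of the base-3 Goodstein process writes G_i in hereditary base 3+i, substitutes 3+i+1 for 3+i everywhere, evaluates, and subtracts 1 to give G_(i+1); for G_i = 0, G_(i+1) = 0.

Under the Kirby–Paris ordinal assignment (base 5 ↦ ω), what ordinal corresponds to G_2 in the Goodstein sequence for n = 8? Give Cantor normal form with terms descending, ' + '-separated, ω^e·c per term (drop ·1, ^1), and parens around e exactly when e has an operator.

ω·2

base 3: 8 = 2·3 + 2; at 4: 2·4 + 2 = 10; next = 9
base 4: 9 = 2·4 + 1; at 5: 2·5 + 1 = 11; next = 10
base 5: 10 = 2·5; at 6: 2·6 = 12; next = 11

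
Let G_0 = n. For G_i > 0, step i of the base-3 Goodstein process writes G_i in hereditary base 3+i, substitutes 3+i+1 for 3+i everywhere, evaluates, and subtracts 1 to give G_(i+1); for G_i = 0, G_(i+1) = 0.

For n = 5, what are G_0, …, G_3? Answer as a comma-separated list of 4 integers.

G_0=5  [base 3] 3 + 2  →[3↦4]→  4 + 2 = 6  −1 ⇒ G_1=5
G_1=5  [base 4] 4 + 1  →[4↦5]→  5 + 1 = 6  −1 ⇒ G_2=5
G_2=5  [base 5] 5  →[5↦6]→  6 = 6  −1 ⇒ G_3=5

5, 5, 5, 5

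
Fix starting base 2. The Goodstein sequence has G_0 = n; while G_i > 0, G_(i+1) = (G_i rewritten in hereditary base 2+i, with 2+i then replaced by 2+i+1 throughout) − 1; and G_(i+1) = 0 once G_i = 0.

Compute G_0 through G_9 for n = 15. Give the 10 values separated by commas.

G_0=15  [base 2] 2^(2 + 1) + 2^2 + 2 + 1  →[2↦3]→  3^(3 + 1) + 3^3 + 3 + 1 = 112  −1 ⇒ G_1=111
G_1=111  [base 3] 3^(3 + 1) + 3^3 + 3  →[3↦4]→  4^(4 + 1) + 4^4 + 4 = 1284  −1 ⇒ G_2=1283
G_2=1283  [base 4] 4^(4 + 1) + 4^4 + 3  →[4↦5]→  5^(5 + 1) + 5^5 + 3 = 18753  −1 ⇒ G_3=18752
G_3=18752  [base 5] 5^(5 + 1) + 5^5 + 2  →[5↦6]→  6^(6 + 1) + 6^6 + 2 = 326594  −1 ⇒ G_4=326593
G_4=326593  [base 6] 6^(6 + 1) + 6^6 + 1  →[6↦7]→  7^(7 + 1) + 7^7 + 1 = 6588345  −1 ⇒ G_5=6588344
G_5=6588344  [base 7] 7^(7 + 1) + 7^7  →[7↦8]→  8^(8 + 1) + 8^8 = 150994944  −1 ⇒ G_6=150994943
G_6=150994943  [base 8] 8^(8 + 1) + 7·8^7 + 7·8^6 + 7·8^5 + 7·8^4 + 7·8^3 + 7·8^2 + 7·8 + 7  →[8↦9]→  9^(9 + 1) + 7·9^7 + 7·9^6 + 7·9^5 + 7·9^4 + 7·9^3 + 7·9^2 + 7·9 + 7 = 3524450281  −1 ⇒ G_7=3524450280
G_7=3524450280  [base 9] 9^(9 + 1) + 7·9^7 + 7·9^6 + 7·9^5 + 7·9^4 + 7·9^3 + 7·9^2 + 7·9 + 6  →[9↦10]→  10^(10 + 1) + 7·10^7 + 7·10^6 + 7·10^5 + 7·10^4 + 7·10^3 + 7·10^2 + 7·10 + 6 = 100077777776  −1 ⇒ G_8=100077777775
G_8=100077777775  [base 10] 10^(10 + 1) + 7·10^7 + 7·10^6 + 7·10^5 + 7·10^4 + 7·10^3 + 7·10^2 + 7·10 + 5  →[10↦11]→  11^(11 + 1) + 7·11^7 + 7·11^6 + 7·11^5 + 7·11^4 + 7·11^3 + 7·11^2 + 7·11 + 5 = 3138578427935  −1 ⇒ G_9=3138578427934

15, 111, 1283, 18752, 326593, 6588344, 150994943, 3524450280, 100077777775, 3138578427934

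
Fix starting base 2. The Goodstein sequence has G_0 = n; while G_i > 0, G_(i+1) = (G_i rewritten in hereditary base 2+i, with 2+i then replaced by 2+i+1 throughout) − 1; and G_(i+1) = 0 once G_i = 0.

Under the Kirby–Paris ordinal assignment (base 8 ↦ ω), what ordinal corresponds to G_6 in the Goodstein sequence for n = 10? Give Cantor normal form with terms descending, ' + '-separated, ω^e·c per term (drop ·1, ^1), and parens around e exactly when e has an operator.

step 0: 10 = 2^(2 + 1) + 2; sub 3 for 2: 3^(3 + 1) + 3; = 84; G_1 = 84−1 = 83
step 1: 83 = 3^(3 + 1) + 2; sub 4 for 3: 4^(4 + 1) + 2; = 1026; G_2 = 1026−1 = 1025
step 2: 1025 = 4^(4 + 1) + 1; sub 5 for 4: 5^(5 + 1) + 1; = 15626; G_3 = 15626−1 = 15625
step 3: 15625 = 5^(5 + 1); sub 6 for 5: 6^(6 + 1); = 279936; G_4 = 279936−1 = 279935
step 4: 279935 = 5·6^6 + 5·6^5 + 5·6^4 + 5·6^3 + 5·6^2 + 5·6 + 5; sub 7 for 6: 5·7^7 + 5·7^5 + 5·7^4 + 5·7^3 + 5·7^2 + 5·7 + 5; = 4215755; G_5 = 4215755−1 = 4215754
step 5: 4215754 = 5·7^7 + 5·7^5 + 5·7^4 + 5·7^3 + 5·7^2 + 5·7 + 4; sub 8 for 7: 5·8^8 + 5·8^5 + 5·8^4 + 5·8^3 + 5·8^2 + 5·8 + 4; = 84073324; G_6 = 84073324−1 = 84073323
step 6: 84073323 = 5·8^8 + 5·8^5 + 5·8^4 + 5·8^3 + 5·8^2 + 5·8 + 3; sub 9 for 8: 5·9^9 + 5·9^5 + 5·9^4 + 5·9^3 + 5·9^2 + 5·9 + 3; = 1937434593; G_7 = 1937434593−1 = 1937434592

ω^ω·5 + ω^5·5 + ω^4·5 + ω^3·5 + ω^2·5 + ω·5 + 3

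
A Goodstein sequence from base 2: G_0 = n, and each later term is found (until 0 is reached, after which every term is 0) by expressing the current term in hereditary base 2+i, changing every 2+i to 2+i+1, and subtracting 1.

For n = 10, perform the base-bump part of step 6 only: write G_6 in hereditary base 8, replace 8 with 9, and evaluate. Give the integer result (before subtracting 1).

base 2: 10 = 2^(2 + 1) + 2; at 3: 3^(3 + 1) + 3 = 84; next = 83
base 3: 83 = 3^(3 + 1) + 2; at 4: 4^(4 + 1) + 2 = 1026; next = 1025
base 4: 1025 = 4^(4 + 1) + 1; at 5: 5^(5 + 1) + 1 = 15626; next = 15625
base 5: 15625 = 5^(5 + 1); at 6: 6^(6 + 1) = 279936; next = 279935
base 6: 279935 = 5·6^6 + 5·6^5 + 5·6^4 + 5·6^3 + 5·6^2 + 5·6 + 5; at 7: 5·7^7 + 5·7^5 + 5·7^4 + 5·7^3 + 5·7^2 + 5·7 + 5 = 4215755; next = 4215754
base 7: 4215754 = 5·7^7 + 5·7^5 + 5·7^4 + 5·7^3 + 5·7^2 + 5·7 + 4; at 8: 5·8^8 + 5·8^5 + 5·8^4 + 5·8^3 + 5·8^2 + 5·8 + 4 = 84073324; next = 84073323
base 8: 84073323 = 5·8^8 + 5·8^5 + 5·8^4 + 5·8^3 + 5·8^2 + 5·8 + 3; at 9: 5·9^9 + 5·9^5 + 5·9^4 + 5·9^3 + 5·9^2 + 5·9 + 3 = 1937434593; next = 1937434592

1937434593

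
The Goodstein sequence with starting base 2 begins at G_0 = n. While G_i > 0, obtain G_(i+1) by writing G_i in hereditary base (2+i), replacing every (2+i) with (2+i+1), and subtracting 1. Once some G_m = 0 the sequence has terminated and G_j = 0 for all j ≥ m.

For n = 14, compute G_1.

110

base 2: 14 = 2^(2 + 1) + 2^2 + 2; at 3: 3^(3 + 1) + 3^3 + 3 = 111; next = 110
base 3: 110 = 3^(3 + 1) + 3^3 + 2; at 4: 4^(4 + 1) + 4^4 + 2 = 1282; next = 1281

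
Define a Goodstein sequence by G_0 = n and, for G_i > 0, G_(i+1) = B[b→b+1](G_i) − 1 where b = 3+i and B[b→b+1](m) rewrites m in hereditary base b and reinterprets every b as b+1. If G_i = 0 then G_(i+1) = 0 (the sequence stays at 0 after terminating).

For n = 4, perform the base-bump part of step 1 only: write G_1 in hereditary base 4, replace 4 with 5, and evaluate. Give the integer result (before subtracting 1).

G_0=4  [base 3] 3 + 1  →[3↦4]→  4 + 1 = 5  −1 ⇒ G_1=4
G_1=4  [base 4] 4  →[4↦5]→  5 = 5  −1 ⇒ G_2=4

5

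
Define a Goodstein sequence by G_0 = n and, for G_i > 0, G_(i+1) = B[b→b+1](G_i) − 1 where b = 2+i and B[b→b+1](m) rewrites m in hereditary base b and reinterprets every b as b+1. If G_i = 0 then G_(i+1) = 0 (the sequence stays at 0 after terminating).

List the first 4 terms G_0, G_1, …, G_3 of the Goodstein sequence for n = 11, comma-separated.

11, 84, 1027, 15627

(0) 11|_2 = 2^(2 + 1) + 2 + 1 ↦ 3^(3 + 1) + 3 + 1|_3 = 85 ⇒ 84
(1) 84|_3 = 3^(3 + 1) + 3 ↦ 4^(4 + 1) + 4|_4 = 1028 ⇒ 1027
(2) 1027|_4 = 4^(4 + 1) + 3 ↦ 5^(5 + 1) + 3|_5 = 15628 ⇒ 15627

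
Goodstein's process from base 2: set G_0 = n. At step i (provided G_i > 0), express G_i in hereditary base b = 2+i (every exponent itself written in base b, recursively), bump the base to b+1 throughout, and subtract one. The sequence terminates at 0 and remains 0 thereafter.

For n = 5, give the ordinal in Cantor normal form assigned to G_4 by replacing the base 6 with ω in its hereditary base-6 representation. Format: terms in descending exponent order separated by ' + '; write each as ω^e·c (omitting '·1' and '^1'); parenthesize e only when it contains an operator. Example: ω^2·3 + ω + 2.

ω^3·3 + ω^2·3 + ω·3 + 1

i=0: 5 = 2^2 + 1 (b=2); 2→3: 3^3 + 1 = 28; 28−1 = 27
i=1: 27 = 3^3 (b=3); 3→4: 4^4 = 256; 256−1 = 255
i=2: 255 = 3·4^3 + 3·4^2 + 3·4 + 3 (b=4); 4→5: 3·5^3 + 3·5^2 + 3·5 + 3 = 468; 468−1 = 467
i=3: 467 = 3·5^3 + 3·5^2 + 3·5 + 2 (b=5); 5→6: 3·6^3 + 3·6^2 + 3·6 + 2 = 776; 776−1 = 775
i=4: 775 = 3·6^3 + 3·6^2 + 3·6 + 1 (b=6); 6→7: 3·7^3 + 3·7^2 + 3·7 + 1 = 1198; 1198−1 = 1197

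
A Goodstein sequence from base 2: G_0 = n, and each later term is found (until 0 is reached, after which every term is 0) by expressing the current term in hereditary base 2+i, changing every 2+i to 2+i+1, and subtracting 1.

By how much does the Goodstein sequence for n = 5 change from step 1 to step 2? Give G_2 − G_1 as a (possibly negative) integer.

228

base 2: 5 = 2^2 + 1; at 3: 3^3 + 1 = 28; next = 27
base 3: 27 = 3^3; at 4: 4^4 = 256; next = 255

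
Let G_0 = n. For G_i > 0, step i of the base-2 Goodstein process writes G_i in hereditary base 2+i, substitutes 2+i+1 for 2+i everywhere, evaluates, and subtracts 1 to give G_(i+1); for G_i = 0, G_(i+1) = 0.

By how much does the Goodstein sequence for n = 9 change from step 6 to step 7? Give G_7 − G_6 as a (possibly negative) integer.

1111930522

9 —HB2→ 2^(2 + 1) + 1 —bump→ 3^(3 + 1) + 1 = 82 —(−1)→ 81
81 —HB3→ 3^(3 + 1) —bump→ 4^(4 + 1) = 1024 —(−1)→ 1023
1023 —HB4→ 3·4^4 + 3·4^3 + 3·4^2 + 3·4 + 3 —bump→ 3·5^5 + 3·5^3 + 3·5^2 + 3·5 + 3 = 9843 —(−1)→ 9842
9842 —HB5→ 3·5^5 + 3·5^3 + 3·5^2 + 3·5 + 2 —bump→ 3·6^6 + 3·6^3 + 3·6^2 + 3·6 + 2 = 140744 —(−1)→ 140743
140743 —HB6→ 3·6^6 + 3·6^3 + 3·6^2 + 3·6 + 1 —bump→ 3·7^7 + 3·7^3 + 3·7^2 + 3·7 + 1 = 2471827 —(−1)→ 2471826
2471826 —HB7→ 3·7^7 + 3·7^3 + 3·7^2 + 3·7 —bump→ 3·8^8 + 3·8^3 + 3·8^2 + 3·8 = 50333400 —(−1)→ 50333399
50333399 —HB8→ 3·8^8 + 3·8^3 + 3·8^2 + 2·8 + 7 —bump→ 3·9^9 + 3·9^3 + 3·9^2 + 2·9 + 7 = 1162263922 —(−1)→ 1162263921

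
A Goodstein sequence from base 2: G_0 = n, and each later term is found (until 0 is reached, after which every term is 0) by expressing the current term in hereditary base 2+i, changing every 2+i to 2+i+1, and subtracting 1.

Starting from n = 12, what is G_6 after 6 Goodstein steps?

134217867

[0] 12 ≡ 2^(2 + 1) + 2^2 (base 2). Lift 3: 108. −1: 107.
[1] 107 ≡ 3^(3 + 1) + 2·3^2 + 2·3 + 2 (base 3). Lift 4: 1066. −1: 1065.
[2] 1065 ≡ 4^(4 + 1) + 2·4^2 + 2·4 + 1 (base 4). Lift 5: 15686. −1: 15685.
[3] 15685 ≡ 5^(5 + 1) + 2·5^2 + 2·5 (base 5). Lift 6: 280020. −1: 280019.
[4] 280019 ≡ 6^(6 + 1) + 2·6^2 + 6 + 5 (base 6). Lift 7: 5764911. −1: 5764910.
[5] 5764910 ≡ 7^(7 + 1) + 2·7^2 + 7 + 4 (base 7). Lift 8: 134217868. −1: 134217867.
[6] 134217867 ≡ 8^(8 + 1) + 2·8^2 + 8 + 3 (base 8). Lift 9: 3486784575. −1: 3486784574.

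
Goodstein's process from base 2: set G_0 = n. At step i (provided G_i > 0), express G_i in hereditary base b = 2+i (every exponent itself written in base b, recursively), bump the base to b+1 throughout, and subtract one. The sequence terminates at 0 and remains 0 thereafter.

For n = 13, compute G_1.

108

step 0: 13 = 2^(2 + 1) + 2^2 + 1; sub 3 for 2: 3^(3 + 1) + 3^3 + 1; = 109; G_1 = 109−1 = 108
step 1: 108 = 3^(3 + 1) + 3^3; sub 4 for 3: 4^(4 + 1) + 4^4; = 1280; G_2 = 1280−1 = 1279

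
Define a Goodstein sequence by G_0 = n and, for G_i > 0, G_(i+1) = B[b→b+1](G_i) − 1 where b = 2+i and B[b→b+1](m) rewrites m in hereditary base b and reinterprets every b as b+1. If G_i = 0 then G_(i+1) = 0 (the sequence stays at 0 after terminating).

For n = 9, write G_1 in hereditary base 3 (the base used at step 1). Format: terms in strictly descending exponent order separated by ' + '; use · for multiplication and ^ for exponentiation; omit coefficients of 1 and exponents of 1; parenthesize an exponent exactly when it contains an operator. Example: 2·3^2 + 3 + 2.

G_0 = 9. HB_2(9) = 2^(2 + 1) + 1. Bump = 82. G_1 = 81.
G_1 = 81. HB_3(81) = 3^(3 + 1). Bump = 1024. G_2 = 1023.

3^(3 + 1)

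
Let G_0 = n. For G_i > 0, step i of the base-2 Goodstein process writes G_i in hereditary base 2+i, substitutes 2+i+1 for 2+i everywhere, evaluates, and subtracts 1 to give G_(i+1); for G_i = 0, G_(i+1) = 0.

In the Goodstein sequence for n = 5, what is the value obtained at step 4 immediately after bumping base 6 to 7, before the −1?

base 2: 5 = 2^2 + 1; at 3: 3^3 + 1 = 28; next = 27
base 3: 27 = 3^3; at 4: 4^4 = 256; next = 255
base 4: 255 = 3·4^3 + 3·4^2 + 3·4 + 3; at 5: 3·5^3 + 3·5^2 + 3·5 + 3 = 468; next = 467
base 5: 467 = 3·5^3 + 3·5^2 + 3·5 + 2; at 6: 3·6^3 + 3·6^2 + 3·6 + 2 = 776; next = 775
base 6: 775 = 3·6^3 + 3·6^2 + 3·6 + 1; at 7: 3·7^3 + 3·7^2 + 3·7 + 1 = 1198; next = 1197

1198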